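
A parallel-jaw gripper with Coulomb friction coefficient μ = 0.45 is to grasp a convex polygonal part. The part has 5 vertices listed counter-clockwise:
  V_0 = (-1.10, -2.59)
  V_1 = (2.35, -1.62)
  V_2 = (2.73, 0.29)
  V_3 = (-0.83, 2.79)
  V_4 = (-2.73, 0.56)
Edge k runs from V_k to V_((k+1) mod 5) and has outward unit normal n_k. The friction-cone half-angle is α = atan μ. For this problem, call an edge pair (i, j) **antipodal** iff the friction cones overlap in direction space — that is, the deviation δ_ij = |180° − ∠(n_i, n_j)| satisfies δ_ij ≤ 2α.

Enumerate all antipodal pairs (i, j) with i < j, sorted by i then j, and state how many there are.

α = atan 0.45 = 24.23°;  2α = 48.46°
n_0 = (+0.2707, -0.9627)
n_1 = (+0.9808, -0.1951)
n_2 = (+0.5747, +0.8184)
n_3 = (-0.7612, +0.6485)
n_4 = (-0.8881, -0.4596)
  (0,1): δ = 116.96°  ·
  (0,2): δ = 50.78°  ·
  (0,3): δ = 33.86°  ✓
  (0,4): δ = 101.66°  ·
  (1,2): δ = 113.83°  ·
  (1,3): δ = 29.18°  ✓
  (1,4): δ = 38.61°  ✓
  (2,3): δ = 95.35°  ·
  (2,4): δ = 27.56°  ✓
  (3,4): δ = 112.21°  ·
antipodal pairs: 4

count = 4; pairs: (0,3), (1,3), (1,4), (2,4)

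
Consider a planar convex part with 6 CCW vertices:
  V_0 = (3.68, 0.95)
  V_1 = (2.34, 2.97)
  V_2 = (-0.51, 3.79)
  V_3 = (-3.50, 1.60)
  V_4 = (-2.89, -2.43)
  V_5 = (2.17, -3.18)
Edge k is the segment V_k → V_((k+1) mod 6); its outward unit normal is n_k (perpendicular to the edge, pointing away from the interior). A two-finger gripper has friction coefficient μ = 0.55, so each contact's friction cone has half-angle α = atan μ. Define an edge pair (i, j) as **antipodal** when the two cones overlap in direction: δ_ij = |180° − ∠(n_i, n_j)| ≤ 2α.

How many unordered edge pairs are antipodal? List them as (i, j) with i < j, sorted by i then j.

α = atan 0.55 = 28.81°;  2α = 57.62°
n_0 = (+0.8333, +0.5528)
n_1 = (+0.2765, +0.9610)
n_2 = (-0.5909, +0.8067)
n_3 = (-0.9887, -0.1497)
n_4 = (-0.1466, -0.9892)
n_5 = (+0.9392, -0.3434)
  (0,1): δ = 139.61°  ·
  (0,2): δ = 87.34°  ·
  (0,3): δ = 24.95°  ✓
  (0,4): δ = 48.01°  ✓
  (0,5): δ = 126.36°  ·
  (1,2): δ = 127.73°  ·
  (1,3): δ = 65.34°  ·
  (1,4): δ = 7.62°  ✓
  (1,5): δ = 85.97°  ·
  (2,3): δ = 117.61°  ·
  (2,4): δ = 44.65°  ✓
  (2,5): δ = 33.70°  ✓
  (3,4): δ = 107.04°  ·
  (3,5): δ = 28.69°  ✓
  (4,5): δ = 101.65°  ·
antipodal pairs: 6

count = 6; pairs: (0,3), (0,4), (1,4), (2,4), (2,5), (3,5)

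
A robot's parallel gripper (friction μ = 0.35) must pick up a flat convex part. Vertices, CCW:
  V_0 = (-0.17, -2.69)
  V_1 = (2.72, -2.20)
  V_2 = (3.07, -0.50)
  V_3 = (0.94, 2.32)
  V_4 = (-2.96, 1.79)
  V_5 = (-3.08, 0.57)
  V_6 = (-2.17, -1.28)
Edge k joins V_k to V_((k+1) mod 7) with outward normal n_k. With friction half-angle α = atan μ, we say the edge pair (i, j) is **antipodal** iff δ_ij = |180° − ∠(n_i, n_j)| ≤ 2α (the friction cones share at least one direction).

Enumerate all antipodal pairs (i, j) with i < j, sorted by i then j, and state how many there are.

α = atan 0.35 = 19.29°;  2α = 38.58°
n_0 = (+0.1672, -0.9859)
n_1 = (+0.9795, -0.2017)
n_2 = (+0.7980, +0.6027)
n_3 = (-0.1347, +0.9909)
n_4 = (-0.9952, +0.0979)
n_5 = (-0.8973, -0.4414)
n_6 = (-0.5762, -0.8173)
  (0,1): δ = 111.26°  ·
  (0,2): δ = 62.56°  ·
  (0,3): δ = 1.88°  ✓
  (0,4): δ = 74.76°  ·
  (0,5): δ = 106.57°  ·
  (0,6): δ = 135.19°  ·
  (1,2): δ = 131.30°  ·
  (1,3): δ = 70.63°  ·
  (1,4): δ = 6.02°  ✓
  (1,5): δ = 37.83°  ✓
  (1,6): δ = 66.45°  ·
  (2,3): δ = 119.33°  ·
  (2,4): δ = 42.68°  ·
  (2,5): δ = 10.87°  ✓
  (2,6): δ = 17.75°  ✓
  (3,4): δ = 103.36°  ·
  (3,5): δ = 71.55°  ·
  (3,6): δ = 42.92°  ·
  (4,5): δ = 148.19°  ·
  (4,6): δ = 119.57°  ·
  (5,6): δ = 151.38°  ·
antipodal pairs: 5

count = 5; pairs: (0,3), (1,4), (1,5), (2,5), (2,6)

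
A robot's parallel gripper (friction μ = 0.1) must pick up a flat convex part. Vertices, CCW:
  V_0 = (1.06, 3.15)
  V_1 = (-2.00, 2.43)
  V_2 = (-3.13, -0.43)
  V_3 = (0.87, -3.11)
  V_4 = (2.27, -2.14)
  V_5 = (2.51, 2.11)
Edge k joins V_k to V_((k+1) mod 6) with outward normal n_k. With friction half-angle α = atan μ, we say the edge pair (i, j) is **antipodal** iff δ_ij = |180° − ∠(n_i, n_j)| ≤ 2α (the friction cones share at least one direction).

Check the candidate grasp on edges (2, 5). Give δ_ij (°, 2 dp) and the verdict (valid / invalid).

δ = 1.83°, valid

α = atan 0.1 = 5.71°;  2α = 11.42°
edge 2: e_2 = (+4.00, -2.68);  n_2 = (-0.5566, -0.8308)
edge 5: e_5 = (-1.45, +1.04);  n_5 = (+0.5828, +0.8126)
∠(n_2, n_5) = 178.17°
δ = |180° − 178.17°| = 1.83°
1.83° ≤ 2α = 11.42°  →  valid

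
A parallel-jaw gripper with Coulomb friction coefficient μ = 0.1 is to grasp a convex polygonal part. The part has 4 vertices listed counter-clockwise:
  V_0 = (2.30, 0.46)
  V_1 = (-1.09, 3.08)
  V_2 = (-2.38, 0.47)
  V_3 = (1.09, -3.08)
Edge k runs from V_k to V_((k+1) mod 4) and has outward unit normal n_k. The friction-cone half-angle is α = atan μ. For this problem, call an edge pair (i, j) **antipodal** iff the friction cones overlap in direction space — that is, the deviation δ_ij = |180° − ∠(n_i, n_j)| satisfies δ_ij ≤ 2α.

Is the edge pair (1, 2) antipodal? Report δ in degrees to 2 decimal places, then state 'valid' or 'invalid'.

α = atan 0.1 = 5.71°;  2α = 11.42°
edge 1: e_1 = (-1.29, -2.61);  n_1 = (-0.8965, +0.4431)
edge 2: e_2 = (+3.47, -3.55);  n_2 = (-0.7151, -0.6990)
∠(n_1, n_2) = 70.65°
δ = |180° − 70.65°| = 109.35°
109.35° > 2α = 11.42°  →  invalid

δ = 109.35°, invalid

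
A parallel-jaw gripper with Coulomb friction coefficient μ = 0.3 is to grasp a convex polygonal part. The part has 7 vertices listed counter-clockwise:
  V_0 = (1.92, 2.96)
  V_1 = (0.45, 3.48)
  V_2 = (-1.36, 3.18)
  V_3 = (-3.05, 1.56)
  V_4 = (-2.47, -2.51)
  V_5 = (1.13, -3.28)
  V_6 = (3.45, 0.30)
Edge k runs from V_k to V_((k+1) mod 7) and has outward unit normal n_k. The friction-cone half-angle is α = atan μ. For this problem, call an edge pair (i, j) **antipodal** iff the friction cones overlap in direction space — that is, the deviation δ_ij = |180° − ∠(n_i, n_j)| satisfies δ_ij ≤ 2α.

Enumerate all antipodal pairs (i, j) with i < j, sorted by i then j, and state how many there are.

α = atan 0.3 = 16.70°;  2α = 33.40°
n_0 = (+0.3335, +0.9428)
n_1 = (-0.1635, +0.9865)
n_2 = (-0.6920, +0.7219)
n_3 = (-0.9900, -0.1411)
n_4 = (-0.2092, -0.9779)
n_5 = (+0.8392, -0.5438)
n_6 = (+0.8668, +0.4986)
  (0,1): δ = 151.11°  ·
  (0,2): δ = 116.73°  ·
  (0,3): δ = 62.41°  ·
  (0,4): δ = 7.41°  ✓
  (0,5): δ = 76.54°  ·
  (0,6): δ = 139.39°  ·
  (1,2): δ = 145.62°  ·
  (1,3): δ = 91.30°  ·
  (1,4): δ = 21.48°  ✓
  (1,5): δ = 47.64°  ·
  (1,6): δ = 110.50°  ·
  (2,3): δ = 125.68°  ·
  (2,4): δ = 55.86°  ·
  (2,5): δ = 13.27°  ✓
  (2,6): δ = 76.12°  ·
  (3,4): δ = 110.18°  ·
  (3,5): δ = 41.06°  ·
  (3,6): δ = 21.80°  ✓
  (4,5): δ = 110.87°  ·
  (4,6): δ = 48.02°  ·
  (5,6): δ = 117.15°  ·
antipodal pairs: 4

count = 4; pairs: (0,4), (1,4), (2,5), (3,6)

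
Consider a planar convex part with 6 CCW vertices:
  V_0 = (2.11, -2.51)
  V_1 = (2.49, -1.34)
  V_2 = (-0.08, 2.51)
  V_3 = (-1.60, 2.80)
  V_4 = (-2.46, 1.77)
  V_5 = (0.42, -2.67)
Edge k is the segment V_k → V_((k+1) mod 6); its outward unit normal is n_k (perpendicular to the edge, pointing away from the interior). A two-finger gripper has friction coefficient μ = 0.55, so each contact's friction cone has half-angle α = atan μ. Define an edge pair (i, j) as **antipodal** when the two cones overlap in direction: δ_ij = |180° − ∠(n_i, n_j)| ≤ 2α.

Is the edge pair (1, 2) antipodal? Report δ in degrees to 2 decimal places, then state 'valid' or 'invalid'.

α = atan 0.55 = 28.81°;  2α = 57.62°
edge 1: e_1 = (-2.57, +3.85);  n_1 = (+0.8317, +0.5552)
edge 2: e_2 = (-1.52, +0.29);  n_2 = (+0.1874, +0.9823)
∠(n_1, n_2) = 45.47°
δ = |180° − 45.47°| = 134.53°
134.53° > 2α = 57.62°  →  invalid

δ = 134.53°, invalid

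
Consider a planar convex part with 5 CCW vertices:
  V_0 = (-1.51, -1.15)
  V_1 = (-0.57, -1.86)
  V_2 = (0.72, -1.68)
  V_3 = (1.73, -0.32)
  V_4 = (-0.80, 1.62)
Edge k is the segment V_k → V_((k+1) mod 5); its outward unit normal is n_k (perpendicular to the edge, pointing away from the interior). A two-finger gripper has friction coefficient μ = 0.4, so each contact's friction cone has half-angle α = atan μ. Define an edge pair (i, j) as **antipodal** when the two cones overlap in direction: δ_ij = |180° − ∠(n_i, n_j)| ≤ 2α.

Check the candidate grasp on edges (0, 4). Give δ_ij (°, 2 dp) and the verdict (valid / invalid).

α = atan 0.4 = 21.80°;  2α = 43.60°
edge 0: e_0 = (+0.94, -0.71);  n_0 = (-0.6027, -0.7980)
edge 4: e_4 = (-0.71, -2.77);  n_4 = (-0.9687, +0.2483)
∠(n_0, n_4) = 67.31°
δ = |180° − 67.31°| = 112.69°
112.69° > 2α = 43.60°  →  invalid

δ = 112.69°, invalid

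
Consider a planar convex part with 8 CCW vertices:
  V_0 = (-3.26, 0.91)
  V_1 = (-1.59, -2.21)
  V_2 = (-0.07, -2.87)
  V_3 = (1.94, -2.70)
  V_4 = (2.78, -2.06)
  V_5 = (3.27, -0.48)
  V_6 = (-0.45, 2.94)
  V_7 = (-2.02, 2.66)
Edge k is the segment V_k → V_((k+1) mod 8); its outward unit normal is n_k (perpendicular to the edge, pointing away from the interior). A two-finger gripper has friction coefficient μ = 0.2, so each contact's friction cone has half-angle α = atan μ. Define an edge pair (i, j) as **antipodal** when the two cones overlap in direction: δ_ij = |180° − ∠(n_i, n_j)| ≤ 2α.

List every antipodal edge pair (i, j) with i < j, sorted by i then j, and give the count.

α = atan 0.2 = 11.31°;  2α = 22.62°
n_0 = (-0.8816, -0.4719)
n_1 = (-0.3983, -0.9173)
n_2 = (+0.0843, -0.9964)
n_3 = (+0.6060, -0.7954)
n_4 = (+0.9551, -0.2962)
n_5 = (+0.6768, +0.7362)
n_6 = (-0.1756, +0.9845)
n_7 = (-0.8159, +0.5781)
  (0,1): δ = 141.63°  ·
  (0,2): δ = 113.32°  ·
  (0,3): δ = 80.85°  ·
  (0,4): δ = 45.39°  ·
  (0,5): δ = 19.25°  ✓
  (0,6): δ = 71.95°  ·
  (0,7): δ = 116.52°  ·
  (1,2): δ = 151.69°  ·
  (1,3): δ = 119.23°  ·
  (1,4): δ = 83.76°  ·
  (1,5): δ = 19.12°  ✓
  (1,6): δ = 33.58°  ·
  (1,7): δ = 78.15°  ·
  (2,3): δ = 147.53°  ·
  (2,4): δ = 112.06°  ·
  (2,5): δ = 47.43°  ·
  (2,6): δ = 5.28°  ✓
  (2,7): δ = 49.85°  ·
  (3,4): δ = 144.53°  ·
  (3,5): δ = 79.90°  ·
  (3,6): δ = 27.19°  ·
  (3,7): δ = 17.38°  ✓
  (4,5): δ = 115.36°  ·
  (4,6): δ = 62.66°  ·
  (4,7): δ = 18.09°  ✓
  (5,6): δ = 127.29°  ·
  (5,7): δ = 82.73°  ·
  (6,7): δ = 135.43°  ·
antipodal pairs: 5

count = 5; pairs: (0,5), (1,5), (2,6), (3,7), (4,7)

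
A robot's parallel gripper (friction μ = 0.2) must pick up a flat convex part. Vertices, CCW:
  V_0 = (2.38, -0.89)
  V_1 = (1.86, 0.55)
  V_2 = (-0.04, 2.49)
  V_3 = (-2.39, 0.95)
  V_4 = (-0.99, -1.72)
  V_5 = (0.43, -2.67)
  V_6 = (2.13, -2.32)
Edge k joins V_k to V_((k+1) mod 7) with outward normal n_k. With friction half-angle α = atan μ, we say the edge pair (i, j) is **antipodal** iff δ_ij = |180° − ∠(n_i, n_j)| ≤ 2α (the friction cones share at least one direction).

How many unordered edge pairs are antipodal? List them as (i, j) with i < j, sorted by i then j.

count = 4; pairs: (0,3), (1,3), (1,4), (2,5)

α = atan 0.2 = 11.31°;  2α = 22.62°
n_0 = (+0.9406, +0.3396)
n_1 = (+0.7144, +0.6997)
n_2 = (-0.5481, +0.8364)
n_3 = (-0.8856, -0.4644)
n_4 = (-0.5561, -0.8311)
n_5 = (+0.2017, -0.9795)
n_6 = (+0.9851, -0.1722)
  (0,1): δ = 155.45°  ·
  (0,2): δ = 76.62°  ·
  (0,3): δ = 7.81°  ✓
  (0,4): δ = 36.36°  ·
  (0,5): δ = 81.78°  ·
  (0,6): δ = 150.23°  ·
  (1,2): δ = 101.17°  ·
  (1,3): δ = 16.73°  ✓
  (1,4): δ = 11.81°  ✓
  (1,5): δ = 57.23°  ·
  (1,6): δ = 125.68°  ·
  (2,3): δ = 95.57°  ·
  (2,4): δ = 67.02°  ·
  (2,5): δ = 21.60°  ✓
  (2,6): δ = 46.85°  ·
  (3,4): δ = 151.45°  ·
  (3,5): δ = 106.04°  ·
  (3,6): δ = 37.59°  ·
  (4,5): δ = 134.58°  ·
  (4,6): δ = 66.13°  ·
  (5,6): δ = 111.55°  ·
antipodal pairs: 4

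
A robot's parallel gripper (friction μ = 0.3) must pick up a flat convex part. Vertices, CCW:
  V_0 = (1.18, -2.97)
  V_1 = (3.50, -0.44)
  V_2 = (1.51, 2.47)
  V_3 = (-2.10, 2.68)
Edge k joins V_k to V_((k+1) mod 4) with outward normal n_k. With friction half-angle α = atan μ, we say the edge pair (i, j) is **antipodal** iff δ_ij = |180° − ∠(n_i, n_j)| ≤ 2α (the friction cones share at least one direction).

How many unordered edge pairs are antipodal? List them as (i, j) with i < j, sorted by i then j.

count = 1; pairs: (1,3)

α = atan 0.3 = 16.70°;  2α = 33.40°
n_0 = (+0.7370, -0.6759)
n_1 = (+0.8254, +0.5645)
n_2 = (+0.0581, +0.9983)
n_3 = (-0.8648, -0.5021)
  (0,1): δ = 103.11°  ·
  (0,2): δ = 50.81°  ·
  (0,3): δ = 72.66°  ·
  (1,2): δ = 127.70°  ·
  (1,3): δ = 4.23°  ✓
  (2,3): δ = 56.53°  ·
antipodal pairs: 1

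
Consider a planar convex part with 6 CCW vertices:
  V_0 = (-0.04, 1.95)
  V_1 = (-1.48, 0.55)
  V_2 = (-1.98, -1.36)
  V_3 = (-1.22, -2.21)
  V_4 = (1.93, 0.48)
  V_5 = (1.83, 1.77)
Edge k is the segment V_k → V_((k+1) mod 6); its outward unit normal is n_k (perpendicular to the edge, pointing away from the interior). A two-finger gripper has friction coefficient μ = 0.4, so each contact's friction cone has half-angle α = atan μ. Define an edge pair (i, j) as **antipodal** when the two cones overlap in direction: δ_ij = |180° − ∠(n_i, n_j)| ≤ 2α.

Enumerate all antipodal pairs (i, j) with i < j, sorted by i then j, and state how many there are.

α = atan 0.4 = 21.80°;  2α = 43.60°
n_0 = (-0.6971, +0.7170)
n_1 = (-0.9674, +0.2532)
n_2 = (-0.7455, -0.6665)
n_3 = (+0.6494, -0.7604)
n_4 = (+0.9970, +0.0773)
n_5 = (+0.0958, +0.9954)
  (0,1): δ = 148.86°  ·
  (0,2): δ = 92.39°  ·
  (0,3): δ = 3.70°  ✓
  (0,4): δ = 50.24°  ·
  (0,5): δ = 130.31°  ·
  (1,2): δ = 123.53°  ·
  (1,3): δ = 34.83°  ✓
  (1,4): δ = 19.10°  ✓
  (1,5): δ = 99.17°  ·
  (2,3): δ = 91.30°  ·
  (2,4): δ = 37.37°  ✓
  (2,5): δ = 42.70°  ✓
  (3,4): δ = 126.06°  ·
  (3,5): δ = 45.99°  ·
  (4,5): δ = 99.93°  ·
antipodal pairs: 5

count = 5; pairs: (0,3), (1,3), (1,4), (2,4), (2,5)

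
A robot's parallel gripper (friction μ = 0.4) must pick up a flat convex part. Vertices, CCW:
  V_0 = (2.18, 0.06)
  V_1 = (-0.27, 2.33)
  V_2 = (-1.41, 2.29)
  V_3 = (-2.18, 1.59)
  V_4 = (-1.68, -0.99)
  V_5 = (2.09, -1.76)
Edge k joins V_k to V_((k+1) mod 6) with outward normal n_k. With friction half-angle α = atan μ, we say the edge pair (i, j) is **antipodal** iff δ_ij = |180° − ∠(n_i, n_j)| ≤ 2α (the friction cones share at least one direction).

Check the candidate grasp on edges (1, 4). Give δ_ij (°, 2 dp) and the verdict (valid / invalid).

α = atan 0.4 = 21.80°;  2α = 43.60°
edge 1: e_1 = (-1.14, -0.04);  n_1 = (-0.0351, +0.9994)
edge 4: e_4 = (+3.77, -0.77);  n_4 = (-0.2001, -0.9798)
∠(n_1, n_4) = 166.45°
δ = |180° − 166.45°| = 13.55°
13.55° ≤ 2α = 43.60°  →  valid

δ = 13.55°, valid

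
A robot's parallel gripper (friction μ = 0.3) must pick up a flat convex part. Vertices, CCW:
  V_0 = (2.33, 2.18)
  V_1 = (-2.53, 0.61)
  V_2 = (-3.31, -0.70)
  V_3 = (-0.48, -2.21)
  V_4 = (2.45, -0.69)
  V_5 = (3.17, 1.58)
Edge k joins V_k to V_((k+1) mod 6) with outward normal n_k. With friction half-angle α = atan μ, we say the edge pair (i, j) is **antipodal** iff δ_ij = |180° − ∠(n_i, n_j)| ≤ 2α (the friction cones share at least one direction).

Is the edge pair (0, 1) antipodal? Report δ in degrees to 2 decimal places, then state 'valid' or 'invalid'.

α = atan 0.3 = 16.70°;  2α = 33.40°
edge 0: e_0 = (-4.86, -1.57);  n_0 = (-0.3074, +0.9516)
edge 1: e_1 = (-0.78, -1.31);  n_1 = (-0.8592, +0.5116)
∠(n_0, n_1) = 41.33°
δ = |180° − 41.33°| = 138.67°
138.67° > 2α = 33.40°  →  invalid

δ = 138.67°, invalid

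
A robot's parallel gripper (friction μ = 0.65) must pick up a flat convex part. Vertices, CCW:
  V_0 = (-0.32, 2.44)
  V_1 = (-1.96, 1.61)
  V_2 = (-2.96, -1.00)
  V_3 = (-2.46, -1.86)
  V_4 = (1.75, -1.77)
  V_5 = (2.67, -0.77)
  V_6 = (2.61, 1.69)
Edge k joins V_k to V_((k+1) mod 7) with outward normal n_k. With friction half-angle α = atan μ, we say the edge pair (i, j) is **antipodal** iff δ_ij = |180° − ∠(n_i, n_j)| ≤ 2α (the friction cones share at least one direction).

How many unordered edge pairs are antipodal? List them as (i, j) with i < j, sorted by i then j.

α = atan 0.65 = 33.02°;  2α = 66.05°
n_0 = (-0.4516, +0.8922)
n_1 = (-0.9338, +0.3578)
n_2 = (-0.8645, -0.5026)
n_3 = (+0.0214, -0.9998)
n_4 = (+0.7359, -0.6771)
n_5 = (+0.9997, +0.0244)
n_6 = (+0.2480, +0.9688)
  (0,1): δ = 137.81°  ·
  (0,2): δ = 86.67°  ·
  (0,3): δ = 25.62°  ✓
  (0,4): δ = 20.54°  ✓
  (0,5): δ = 64.55°  ✓
  (0,6): δ = 138.80°  ·
  (1,2): δ = 128.86°  ·
  (1,3): δ = 67.81°  ·
  (1,4): δ = 21.65°  ✓
  (1,5): δ = 22.36°  ✓
  (1,6): δ = 96.61°  ·
  (2,3): δ = 118.95°  ·
  (2,4): δ = 72.79°  ·
  (2,5): δ = 28.78°  ✓
  (2,6): δ = 45.47°  ✓
  (3,4): δ = 133.84°  ·
  (3,5): δ = 89.83°  ·
  (3,6): δ = 15.58°  ✓
  (4,5): δ = 135.99°  ·
  (4,6): δ = 61.74°  ✓
  (5,6): δ = 105.76°  ·
antipodal pairs: 9

count = 9; pairs: (0,3), (0,4), (0,5), (1,4), (1,5), (2,5), (2,6), (3,6), (4,6)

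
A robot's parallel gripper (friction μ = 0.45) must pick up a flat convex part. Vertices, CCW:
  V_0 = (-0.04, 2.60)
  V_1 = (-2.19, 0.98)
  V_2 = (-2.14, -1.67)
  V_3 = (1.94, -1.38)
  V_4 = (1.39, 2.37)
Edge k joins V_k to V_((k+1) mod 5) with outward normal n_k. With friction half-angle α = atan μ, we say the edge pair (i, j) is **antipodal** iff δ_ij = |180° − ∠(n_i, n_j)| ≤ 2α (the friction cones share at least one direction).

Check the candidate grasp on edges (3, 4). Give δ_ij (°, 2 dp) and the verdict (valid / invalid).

α = atan 0.45 = 24.23°;  2α = 48.46°
edge 3: e_3 = (-0.55, +3.75);  n_3 = (+0.9894, +0.1451)
edge 4: e_4 = (-1.43, +0.23);  n_4 = (+0.1588, +0.9873)
∠(n_3, n_4) = 72.52°
δ = |180° − 72.52°| = 107.48°
107.48° > 2α = 48.46°  →  invalid

δ = 107.48°, invalid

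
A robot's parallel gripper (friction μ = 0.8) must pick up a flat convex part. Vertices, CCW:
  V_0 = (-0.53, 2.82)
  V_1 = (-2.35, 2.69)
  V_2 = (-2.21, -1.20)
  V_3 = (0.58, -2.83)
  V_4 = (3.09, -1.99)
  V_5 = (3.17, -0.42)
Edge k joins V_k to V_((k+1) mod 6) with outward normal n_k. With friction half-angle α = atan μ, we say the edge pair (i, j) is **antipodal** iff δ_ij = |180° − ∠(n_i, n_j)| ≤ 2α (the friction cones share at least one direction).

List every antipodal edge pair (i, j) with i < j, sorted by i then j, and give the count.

count = 8; pairs: (0,2), (0,3), (1,3), (1,4), (1,5), (2,4), (2,5), (3,5)

α = atan 0.8 = 38.66°;  2α = 77.32°
n_0 = (-0.0712, +0.9975)
n_1 = (-0.9994, -0.0360)
n_2 = (-0.5044, -0.8634)
n_3 = (+0.3174, -0.9483)
n_4 = (+0.9987, -0.0509)
n_5 = (+0.6588, +0.7523)
  (0,1): δ = 92.02°  ·
  (0,2): δ = 34.38°  ✓
  (0,3): δ = 14.42°  ✓
  (0,4): δ = 83.00°  ·
  (0,5): δ = 134.71°  ·
  (1,2): δ = 122.36°  ·
  (1,3): δ = 73.56°  ✓
  (1,4): δ = 4.98°  ✓
  (1,5): δ = 46.73°  ✓
  (2,3): δ = 131.20°  ·
  (2,4): δ = 62.62°  ✓
  (2,5): δ = 10.91°  ✓
  (3,4): δ = 111.42°  ·
  (3,5): δ = 59.71°  ✓
  (4,5): δ = 128.29°  ·
antipodal pairs: 8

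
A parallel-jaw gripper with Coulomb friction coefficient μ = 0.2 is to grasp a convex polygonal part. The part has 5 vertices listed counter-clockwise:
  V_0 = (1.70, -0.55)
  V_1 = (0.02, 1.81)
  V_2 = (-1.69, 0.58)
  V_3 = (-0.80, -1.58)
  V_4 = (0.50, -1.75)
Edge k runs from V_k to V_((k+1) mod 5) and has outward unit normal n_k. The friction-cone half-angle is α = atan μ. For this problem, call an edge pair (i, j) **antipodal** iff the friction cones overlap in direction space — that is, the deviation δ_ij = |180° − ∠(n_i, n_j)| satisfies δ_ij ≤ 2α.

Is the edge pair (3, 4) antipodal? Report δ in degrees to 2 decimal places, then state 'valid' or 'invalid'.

α = atan 0.2 = 11.31°;  2α = 22.62°
edge 3: e_3 = (+1.30, -0.17);  n_3 = (-0.1297, -0.9916)
edge 4: e_4 = (+1.20, +1.20);  n_4 = (+0.7071, -0.7071)
∠(n_3, n_4) = 52.45°
δ = |180° − 52.45°| = 127.55°
127.55° > 2α = 22.62°  →  invalid

δ = 127.55°, invalid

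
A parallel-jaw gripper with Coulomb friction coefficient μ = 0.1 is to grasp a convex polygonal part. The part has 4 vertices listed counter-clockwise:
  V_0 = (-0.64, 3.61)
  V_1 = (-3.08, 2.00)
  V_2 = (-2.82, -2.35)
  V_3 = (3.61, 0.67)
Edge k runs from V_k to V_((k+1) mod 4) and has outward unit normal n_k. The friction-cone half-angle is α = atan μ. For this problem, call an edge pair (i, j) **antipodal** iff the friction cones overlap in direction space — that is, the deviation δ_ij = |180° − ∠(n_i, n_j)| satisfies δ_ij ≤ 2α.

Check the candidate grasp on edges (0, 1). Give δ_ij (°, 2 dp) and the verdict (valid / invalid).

δ = 120.00°, invalid

α = atan 0.1 = 5.71°;  2α = 11.42°
edge 0: e_0 = (-2.44, -1.61);  n_0 = (-0.5507, +0.8347)
edge 1: e_1 = (+0.26, -4.35);  n_1 = (-0.9982, -0.0597)
∠(n_0, n_1) = 60.00°
δ = |180° − 60.00°| = 120.00°
120.00° > 2α = 11.42°  →  invalid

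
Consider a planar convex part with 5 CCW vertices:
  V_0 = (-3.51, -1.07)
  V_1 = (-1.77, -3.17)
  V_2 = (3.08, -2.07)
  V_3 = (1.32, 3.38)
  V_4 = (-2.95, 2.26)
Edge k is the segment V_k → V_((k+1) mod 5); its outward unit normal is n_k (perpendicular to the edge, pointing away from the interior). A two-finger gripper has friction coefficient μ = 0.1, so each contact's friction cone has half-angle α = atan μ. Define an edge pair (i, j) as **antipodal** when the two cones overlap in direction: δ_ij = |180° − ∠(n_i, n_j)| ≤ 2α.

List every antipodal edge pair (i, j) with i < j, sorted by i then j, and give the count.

α = atan 0.1 = 5.71°;  2α = 11.42°
n_0 = (-0.7700, -0.6380)
n_1 = (+0.2212, -0.9752)
n_2 = (+0.9516, +0.3073)
n_3 = (-0.2537, +0.9673)
n_4 = (-0.9862, +0.1658)
  (0,1): δ = 116.87°  ·
  (0,2): δ = 21.75°  ·
  (0,3): δ = 65.05°  ·
  (0,4): δ = 130.81°  ·
  (1,2): δ = 84.88°  ·
  (1,3): δ = 1.92°  ✓
  (1,4): δ = 67.68°  ·
  (2,3): δ = 93.20°  ·
  (2,4): δ = 27.44°  ·
  (3,4): δ = 114.24°  ·
antipodal pairs: 1

count = 1; pairs: (1,3)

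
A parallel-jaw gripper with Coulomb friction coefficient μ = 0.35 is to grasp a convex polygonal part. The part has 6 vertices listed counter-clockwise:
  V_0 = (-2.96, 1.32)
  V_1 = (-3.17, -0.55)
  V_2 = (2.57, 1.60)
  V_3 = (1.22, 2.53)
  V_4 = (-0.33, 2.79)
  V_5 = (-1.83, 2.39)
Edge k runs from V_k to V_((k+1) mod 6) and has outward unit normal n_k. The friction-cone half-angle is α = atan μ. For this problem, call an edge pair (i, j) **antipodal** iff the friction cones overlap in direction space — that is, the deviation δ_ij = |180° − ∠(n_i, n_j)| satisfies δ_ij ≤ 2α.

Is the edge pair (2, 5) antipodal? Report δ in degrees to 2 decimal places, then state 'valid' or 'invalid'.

α = atan 0.35 = 19.29°;  2α = 38.58°
edge 2: e_2 = (-1.35, +0.93);  n_2 = (+0.5673, +0.8235)
edge 5: e_5 = (-1.13, -1.07);  n_5 = (-0.6876, +0.7261)
∠(n_2, n_5) = 78.00°
δ = |180° − 78.00°| = 102.00°
102.00° > 2α = 38.58°  →  invalid

δ = 102.00°, invalid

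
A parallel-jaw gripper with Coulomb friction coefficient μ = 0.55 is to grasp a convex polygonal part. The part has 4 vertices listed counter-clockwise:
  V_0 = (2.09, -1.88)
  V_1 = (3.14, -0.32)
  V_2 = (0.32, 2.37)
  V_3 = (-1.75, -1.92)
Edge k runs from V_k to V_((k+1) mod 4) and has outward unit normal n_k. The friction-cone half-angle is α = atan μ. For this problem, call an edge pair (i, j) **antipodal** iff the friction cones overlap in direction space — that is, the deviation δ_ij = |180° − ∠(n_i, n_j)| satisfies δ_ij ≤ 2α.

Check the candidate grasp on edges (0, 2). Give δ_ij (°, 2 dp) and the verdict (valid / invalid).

α = atan 0.55 = 28.81°;  2α = 57.62°
edge 0: e_0 = (+1.05, +1.56);  n_0 = (+0.8296, -0.5584)
edge 2: e_2 = (-2.07, -4.29);  n_2 = (-0.9006, +0.4346)
∠(n_0, n_2) = 171.81°
δ = |180° − 171.81°| = 8.19°
8.19° ≤ 2α = 57.62°  →  valid

δ = 8.19°, valid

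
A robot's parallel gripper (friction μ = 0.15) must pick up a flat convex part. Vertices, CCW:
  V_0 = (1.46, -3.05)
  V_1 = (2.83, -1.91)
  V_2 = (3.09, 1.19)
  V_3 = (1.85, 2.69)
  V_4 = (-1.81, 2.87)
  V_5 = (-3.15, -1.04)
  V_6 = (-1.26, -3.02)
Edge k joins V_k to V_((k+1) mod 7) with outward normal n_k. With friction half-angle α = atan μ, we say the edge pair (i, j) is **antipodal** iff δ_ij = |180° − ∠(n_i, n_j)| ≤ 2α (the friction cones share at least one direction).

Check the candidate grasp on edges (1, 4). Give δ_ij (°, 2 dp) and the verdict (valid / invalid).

δ = 14.12°, valid

α = atan 0.15 = 8.53°;  2α = 17.06°
edge 1: e_1 = (+0.26, +3.10);  n_1 = (+0.9965, -0.0836)
edge 4: e_4 = (-1.34, -3.91);  n_4 = (-0.9460, +0.3242)
∠(n_1, n_4) = 165.88°
δ = |180° − 165.88°| = 14.12°
14.12° ≤ 2α = 17.06°  →  valid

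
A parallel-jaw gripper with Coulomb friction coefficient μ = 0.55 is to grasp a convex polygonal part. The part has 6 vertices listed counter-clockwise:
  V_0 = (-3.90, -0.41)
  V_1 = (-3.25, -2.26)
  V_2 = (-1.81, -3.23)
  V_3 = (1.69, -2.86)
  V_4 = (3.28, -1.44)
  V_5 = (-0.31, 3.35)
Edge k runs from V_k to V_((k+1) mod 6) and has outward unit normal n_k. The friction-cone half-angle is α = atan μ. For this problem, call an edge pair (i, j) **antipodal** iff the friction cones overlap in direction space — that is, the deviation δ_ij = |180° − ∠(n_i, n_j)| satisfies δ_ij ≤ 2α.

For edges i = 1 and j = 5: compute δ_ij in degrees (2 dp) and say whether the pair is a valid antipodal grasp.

δ = 80.29°, invalid

α = atan 0.55 = 28.81°;  2α = 57.62°
edge 1: e_1 = (+1.44, -0.97);  n_1 = (-0.5587, -0.8294)
edge 5: e_5 = (-3.59, -3.76);  n_5 = (-0.7233, +0.6906)
∠(n_1, n_5) = 99.71°
δ = |180° − 99.71°| = 80.29°
80.29° > 2α = 57.62°  →  invalid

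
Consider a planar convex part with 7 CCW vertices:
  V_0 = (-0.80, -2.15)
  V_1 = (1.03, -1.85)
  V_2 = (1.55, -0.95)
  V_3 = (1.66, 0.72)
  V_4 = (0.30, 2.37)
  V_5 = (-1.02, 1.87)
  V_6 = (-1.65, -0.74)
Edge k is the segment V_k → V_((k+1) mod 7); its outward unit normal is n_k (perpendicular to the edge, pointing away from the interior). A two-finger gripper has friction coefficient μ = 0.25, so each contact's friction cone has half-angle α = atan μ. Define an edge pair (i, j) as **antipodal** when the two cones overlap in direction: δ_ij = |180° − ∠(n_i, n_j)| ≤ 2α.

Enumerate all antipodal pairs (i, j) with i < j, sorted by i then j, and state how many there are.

α = atan 0.25 = 14.04°;  2α = 28.07°
n_0 = (+0.1618, -0.9868)
n_1 = (+0.8659, -0.5003)
n_2 = (+0.9978, -0.0657)
n_3 = (+0.7717, +0.6360)
n_4 = (-0.3542, +0.9352)
n_5 = (-0.9721, +0.2346)
n_6 = (-0.8564, -0.5163)
  (0,1): δ = 129.33°  ·
  (0,2): δ = 103.08°  ·
  (0,3): δ = 59.81°  ·
  (0,4): δ = 11.44°  ✓
  (0,5): δ = 67.12°  ·
  (0,6): δ = 111.77°  ·
  (1,2): δ = 153.75°  ·
  (1,3): δ = 110.48°  ·
  (1,4): δ = 39.24°  ·
  (1,5): δ = 16.45°  ✓
  (1,6): δ = 61.10°  ·
  (2,3): δ = 136.73°  ·
  (2,4): δ = 65.49°  ·
  (2,5): δ = 9.80°  ✓
  (2,6): δ = 34.85°  ·
  (3,4): δ = 108.75°  ·
  (3,5): δ = 53.07°  ·
  (3,6): δ = 8.41°  ✓
  (4,5): δ = 124.32°  ·
  (4,6): δ = 79.66°  ·
  (5,6): δ = 135.35°  ·
antipodal pairs: 4

count = 4; pairs: (0,4), (1,5), (2,5), (3,6)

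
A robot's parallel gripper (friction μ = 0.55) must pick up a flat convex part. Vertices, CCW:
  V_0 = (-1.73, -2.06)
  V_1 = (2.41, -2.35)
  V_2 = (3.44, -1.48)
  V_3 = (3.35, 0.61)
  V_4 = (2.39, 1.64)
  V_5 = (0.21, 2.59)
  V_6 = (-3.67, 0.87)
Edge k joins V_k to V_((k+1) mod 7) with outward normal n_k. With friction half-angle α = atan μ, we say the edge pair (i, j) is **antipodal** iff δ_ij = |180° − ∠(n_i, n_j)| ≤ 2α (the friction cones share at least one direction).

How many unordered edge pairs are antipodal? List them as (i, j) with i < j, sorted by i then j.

α = atan 0.55 = 28.81°;  2α = 57.62°
n_0 = (-0.0699, -0.9976)
n_1 = (+0.6453, -0.7639)
n_2 = (+0.9991, +0.0430)
n_3 = (+0.7315, +0.6818)
n_4 = (+0.3995, +0.9167)
n_5 = (-0.4053, +0.9142)
n_6 = (-0.8338, -0.5521)
  (0,1): δ = 135.81°  ·
  (0,2): δ = 83.53°  ·
  (0,3): δ = 43.01°  ✓
  (0,4): δ = 19.54°  ✓
  (0,5): δ = 27.91°  ✓
  (0,6): δ = 127.52°  ·
  (1,2): δ = 127.72°  ·
  (1,3): δ = 87.20°  ·
  (1,4): δ = 63.73°  ·
  (1,5): δ = 16.28°  ✓
  (1,6): δ = 83.32°  ·
  (2,3): δ = 139.48°  ·
  (2,4): δ = 116.01°  ·
  (2,5): δ = 68.56°  ·
  (2,6): δ = 31.04°  ✓
  (3,4): δ = 156.53°  ·
  (3,5): δ = 109.08°  ·
  (3,6): δ = 9.48°  ✓
  (4,5): δ = 132.55°  ·
  (4,6): δ = 32.94°  ✓
  (5,6): δ = 80.40°  ·
antipodal pairs: 7

count = 7; pairs: (0,3), (0,4), (0,5), (1,5), (2,6), (3,6), (4,6)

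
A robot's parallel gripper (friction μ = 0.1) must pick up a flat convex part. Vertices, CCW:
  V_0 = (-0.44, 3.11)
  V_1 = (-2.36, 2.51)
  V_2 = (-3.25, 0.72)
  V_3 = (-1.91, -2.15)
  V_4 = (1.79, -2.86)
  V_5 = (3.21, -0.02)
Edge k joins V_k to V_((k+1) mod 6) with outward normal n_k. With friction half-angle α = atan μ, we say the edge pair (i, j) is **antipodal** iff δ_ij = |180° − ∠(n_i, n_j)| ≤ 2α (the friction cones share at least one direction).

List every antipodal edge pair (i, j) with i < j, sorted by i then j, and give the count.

count = 1; pairs: (1,4)

α = atan 0.1 = 5.71°;  2α = 11.42°
n_0 = (-0.2983, +0.9545)
n_1 = (-0.8954, +0.4452)
n_2 = (-0.9061, -0.4231)
n_3 = (-0.1885, -0.9821)
n_4 = (+0.8944, -0.4472)
n_5 = (+0.6510, +0.7591)
  (0,1): δ = 133.79°  ·
  (0,2): δ = 82.33°  ·
  (0,3): δ = 28.22°  ·
  (0,4): δ = 46.08°  ·
  (0,5): δ = 122.03°  ·
  (1,2): δ = 128.54°  ·
  (1,3): δ = 74.43°  ·
  (1,4): δ = 0.13°  ✓
  (1,5): δ = 75.82°  ·
  (2,3): δ = 125.89°  ·
  (2,4): δ = 51.59°  ·
  (2,5): δ = 24.36°  ·
  (3,4): δ = 105.70°  ·
  (3,5): δ = 29.75°  ·
  (4,5): δ = 104.05°  ·
antipodal pairs: 1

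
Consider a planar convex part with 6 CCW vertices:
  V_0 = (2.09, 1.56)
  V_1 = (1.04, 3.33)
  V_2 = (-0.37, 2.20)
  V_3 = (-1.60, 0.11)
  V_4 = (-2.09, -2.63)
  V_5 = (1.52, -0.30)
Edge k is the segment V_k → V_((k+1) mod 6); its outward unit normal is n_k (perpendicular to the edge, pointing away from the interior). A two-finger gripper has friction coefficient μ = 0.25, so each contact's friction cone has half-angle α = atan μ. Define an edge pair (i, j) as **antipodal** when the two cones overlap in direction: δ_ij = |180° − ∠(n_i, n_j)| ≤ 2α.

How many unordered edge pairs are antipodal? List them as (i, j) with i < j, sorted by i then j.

count = 4; pairs: (1,4), (2,4), (2,5), (3,5)

α = atan 0.25 = 14.04°;  2α = 28.07°
n_0 = (+0.8601, +0.5102)
n_1 = (-0.6254, +0.7803)
n_2 = (-0.8618, +0.5072)
n_3 = (-0.9844, +0.1760)
n_4 = (+0.5423, -0.8402)
n_5 = (+0.9561, -0.2930)
  (0,1): δ = 81.97°  ·
  (0,2): δ = 61.15°  ·
  (0,3): δ = 40.82°  ·
  (0,4): δ = 92.16°  ·
  (0,5): δ = 132.28°  ·
  (1,2): δ = 159.19°  ·
  (1,3): δ = 138.85°  ·
  (1,4): δ = 5.87°  ✓
  (1,5): δ = 34.25°  ·
  (2,3): δ = 159.66°  ·
  (2,4): δ = 26.68°  ✓
  (2,5): δ = 13.44°  ✓
  (3,4): δ = 47.02°  ·
  (3,5): δ = 6.90°  ✓
  (4,5): δ = 139.88°  ·
antipodal pairs: 4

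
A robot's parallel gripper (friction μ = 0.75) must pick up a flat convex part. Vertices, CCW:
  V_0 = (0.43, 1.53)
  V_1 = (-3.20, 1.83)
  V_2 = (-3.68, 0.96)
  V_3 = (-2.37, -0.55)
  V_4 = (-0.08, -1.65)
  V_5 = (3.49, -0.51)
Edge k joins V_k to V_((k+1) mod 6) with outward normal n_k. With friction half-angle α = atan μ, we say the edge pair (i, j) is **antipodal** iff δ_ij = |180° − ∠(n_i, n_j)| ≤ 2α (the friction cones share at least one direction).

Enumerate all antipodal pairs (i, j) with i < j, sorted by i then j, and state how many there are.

α = atan 0.75 = 36.87°;  2α = 73.74°
n_0 = (+0.0824, +0.9966)
n_1 = (-0.8756, +0.4831)
n_2 = (-0.7554, -0.6553)
n_3 = (-0.4330, -0.9014)
n_4 = (+0.3042, -0.9526)
n_5 = (+0.5547, +0.8321)
  (0,1): δ = 114.16°  ·
  (0,2): δ = 44.33°  ✓
  (0,3): δ = 20.93°  ✓
  (0,4): δ = 22.43°  ✓
  (0,5): δ = 151.03°  ·
  (1,2): δ = 110.17°  ·
  (1,3): δ = 86.77°  ·
  (1,4): δ = 43.40°  ✓
  (1,5): δ = 85.20°  ·
  (2,3): δ = 156.60°  ·
  (2,4): δ = 113.23°  ·
  (2,5): δ = 15.37°  ✓
  (3,4): δ = 136.63°  ·
  (3,5): δ = 8.03°  ✓
  (4,5): δ = 51.40°  ✓
antipodal pairs: 7

count = 7; pairs: (0,2), (0,3), (0,4), (1,4), (2,5), (3,5), (4,5)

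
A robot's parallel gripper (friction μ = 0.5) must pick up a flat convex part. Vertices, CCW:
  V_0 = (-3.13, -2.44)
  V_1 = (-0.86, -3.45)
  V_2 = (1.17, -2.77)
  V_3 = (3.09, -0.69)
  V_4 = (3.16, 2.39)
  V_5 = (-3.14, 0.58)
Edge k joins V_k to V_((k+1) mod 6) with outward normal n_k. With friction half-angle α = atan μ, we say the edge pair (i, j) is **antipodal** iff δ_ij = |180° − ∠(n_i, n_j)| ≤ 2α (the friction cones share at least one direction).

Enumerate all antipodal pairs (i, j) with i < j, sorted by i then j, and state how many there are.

α = atan 0.5 = 26.57°;  2α = 53.13°
n_0 = (-0.4065, -0.9136)
n_1 = (+0.3176, -0.9482)
n_2 = (+0.7348, -0.6783)
n_3 = (+0.9997, -0.0227)
n_4 = (-0.2761, +0.9611)
n_5 = (-1.0000, -0.0033)
  (0,1): δ = 137.49°  ·
  (0,2): δ = 108.72°  ·
  (0,3): δ = 67.32°  ·
  (0,4): δ = 40.02°  ✓
  (0,5): δ = 114.18°  ·
  (1,2): δ = 151.23°  ·
  (1,3): δ = 109.82°  ·
  (1,4): δ = 2.49°  ✓
  (1,5): δ = 71.67°  ·
  (2,3): δ = 138.59°  ·
  (2,4): δ = 31.26°  ✓
  (2,5): δ = 42.90°  ✓
  (3,4): δ = 72.67°  ·
  (3,5): δ = 1.49°  ✓
  (4,5): δ = 105.84°  ·
antipodal pairs: 5

count = 5; pairs: (0,4), (1,4), (2,4), (2,5), (3,5)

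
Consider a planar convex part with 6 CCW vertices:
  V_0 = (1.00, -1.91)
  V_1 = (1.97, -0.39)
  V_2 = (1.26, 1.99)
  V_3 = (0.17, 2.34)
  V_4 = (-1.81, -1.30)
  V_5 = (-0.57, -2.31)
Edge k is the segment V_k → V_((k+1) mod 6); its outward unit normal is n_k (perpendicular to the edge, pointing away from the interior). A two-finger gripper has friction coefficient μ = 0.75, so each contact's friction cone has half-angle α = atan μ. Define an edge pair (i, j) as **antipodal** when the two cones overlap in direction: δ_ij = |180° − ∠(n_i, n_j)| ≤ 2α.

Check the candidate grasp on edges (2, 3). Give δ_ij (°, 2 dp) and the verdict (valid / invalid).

δ = 100.74°, invalid

α = atan 0.75 = 36.87°;  2α = 73.74°
edge 2: e_2 = (-1.09, +0.35);  n_2 = (+0.3057, +0.9521)
edge 3: e_3 = (-1.98, -3.64);  n_3 = (-0.8784, +0.4778)
∠(n_2, n_3) = 79.26°
δ = |180° − 79.26°| = 100.74°
100.74° > 2α = 73.74°  →  invalid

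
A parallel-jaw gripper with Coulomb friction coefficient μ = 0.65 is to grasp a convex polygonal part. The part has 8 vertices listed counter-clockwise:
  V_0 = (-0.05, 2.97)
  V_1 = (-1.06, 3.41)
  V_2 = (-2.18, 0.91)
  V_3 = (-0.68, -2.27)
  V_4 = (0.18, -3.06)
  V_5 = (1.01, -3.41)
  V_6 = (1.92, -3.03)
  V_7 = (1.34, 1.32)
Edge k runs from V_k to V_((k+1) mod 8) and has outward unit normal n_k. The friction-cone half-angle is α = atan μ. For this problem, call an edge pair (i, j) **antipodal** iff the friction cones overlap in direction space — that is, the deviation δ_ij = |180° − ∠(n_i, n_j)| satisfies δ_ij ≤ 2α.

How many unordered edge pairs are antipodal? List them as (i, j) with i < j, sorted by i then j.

α = atan 0.65 = 33.02°;  2α = 66.05°
n_0 = (+0.3994, +0.9168)
n_1 = (-0.9126, +0.4088)
n_2 = (-0.9044, -0.4266)
n_3 = (-0.6765, -0.7364)
n_4 = (-0.3886, -0.9214)
n_5 = (+0.3853, -0.9228)
n_6 = (+0.9912, +0.1322)
n_7 = (+0.7648, +0.6443)
  (0,1): δ = 90.59°  ·
  (0,2): δ = 41.21°  ✓
  (0,3): δ = 19.03°  ✓
  (0,4): δ = 0.68°  ✓
  (0,5): δ = 46.20°  ✓
  (0,6): δ = 121.13°  ·
  (0,7): δ = 153.65°  ·
  (1,2): δ = 130.61°  ·
  (1,3): δ = 108.44°  ·
  (1,4): δ = 88.73°  ·
  (1,5): δ = 43.20°  ✓
  (1,6): δ = 31.73°  ✓
  (1,7): δ = 64.24°  ✓
  (2,3): δ = 157.82°  ·
  (2,4): δ = 138.12°  ·
  (2,5): δ = 92.59°  ·
  (2,6): δ = 17.66°  ✓
  (2,7): δ = 14.86°  ✓
  (3,4): δ = 160.29°  ·
  (3,5): δ = 114.76°  ·
  (3,6): δ = 39.83°  ✓
  (3,7): δ = 7.32°  ✓
  (4,5): δ = 134.47°  ·
  (4,6): δ = 59.54°  ✓
  (4,7): δ = 27.02°  ✓
  (5,6): δ = 105.07°  ·
  (5,7): δ = 72.55°  ·
  (6,7): δ = 147.48°  ·
antipodal pairs: 13

count = 13; pairs: (0,2), (0,3), (0,4), (0,5), (1,5), (1,6), (1,7), (2,6), (2,7), (3,6), (3,7), (4,6), (4,7)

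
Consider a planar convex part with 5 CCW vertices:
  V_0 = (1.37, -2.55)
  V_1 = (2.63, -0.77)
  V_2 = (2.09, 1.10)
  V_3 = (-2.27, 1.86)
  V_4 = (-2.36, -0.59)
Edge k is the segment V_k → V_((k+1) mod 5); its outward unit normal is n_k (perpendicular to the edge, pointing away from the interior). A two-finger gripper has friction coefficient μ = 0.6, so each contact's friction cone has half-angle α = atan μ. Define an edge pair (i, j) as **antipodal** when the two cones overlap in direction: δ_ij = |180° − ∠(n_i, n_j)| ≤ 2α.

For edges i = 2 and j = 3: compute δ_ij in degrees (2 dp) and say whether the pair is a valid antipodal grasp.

α = atan 0.6 = 30.96°;  2α = 61.93°
edge 2: e_2 = (-4.36, +0.76);  n_2 = (+0.1717, +0.9851)
edge 3: e_3 = (-0.09, -2.45);  n_3 = (-0.9993, +0.0367)
∠(n_2, n_3) = 97.78°
δ = |180° − 97.78°| = 82.22°
82.22° > 2α = 61.93°  →  invalid

δ = 82.22°, invalid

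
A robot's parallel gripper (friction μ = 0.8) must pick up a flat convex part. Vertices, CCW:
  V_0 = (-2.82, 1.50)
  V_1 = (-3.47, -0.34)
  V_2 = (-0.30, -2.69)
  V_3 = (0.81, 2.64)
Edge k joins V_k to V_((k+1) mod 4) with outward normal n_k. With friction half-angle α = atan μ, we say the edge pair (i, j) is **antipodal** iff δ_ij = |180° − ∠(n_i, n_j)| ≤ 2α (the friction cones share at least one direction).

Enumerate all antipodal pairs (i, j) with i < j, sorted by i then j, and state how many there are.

α = atan 0.8 = 38.66°;  2α = 77.32°
n_0 = (-0.9429, +0.3331)
n_1 = (-0.5955, -0.8033)
n_2 = (+0.9790, -0.2039)
n_3 = (-0.2996, +0.9541)
  (0,1): δ = 107.09°  ·
  (0,2): δ = 7.69°  ✓
  (0,3): δ = 126.89°  ·
  (1,2): δ = 65.21°  ✓
  (1,3): δ = 53.99°  ✓
  (2,3): δ = 60.80°  ✓
antipodal pairs: 4

count = 4; pairs: (0,2), (1,2), (1,3), (2,3)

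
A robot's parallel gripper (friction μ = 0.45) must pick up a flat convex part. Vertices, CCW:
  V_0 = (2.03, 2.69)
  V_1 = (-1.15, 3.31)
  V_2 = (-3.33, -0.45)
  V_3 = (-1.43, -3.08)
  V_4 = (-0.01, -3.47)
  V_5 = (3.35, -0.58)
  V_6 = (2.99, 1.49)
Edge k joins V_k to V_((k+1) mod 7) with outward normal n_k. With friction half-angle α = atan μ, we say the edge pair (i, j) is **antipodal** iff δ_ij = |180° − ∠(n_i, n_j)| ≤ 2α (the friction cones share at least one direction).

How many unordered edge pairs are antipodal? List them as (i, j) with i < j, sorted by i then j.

count = 7; pairs: (0,2), (0,3), (1,4), (1,5), (2,5), (2,6), (3,6)

α = atan 0.45 = 24.23°;  2α = 48.46°
n_0 = (+0.1914, +0.9815)
n_1 = (-0.8651, +0.5016)
n_2 = (-0.8106, -0.5856)
n_3 = (-0.2648, -0.9643)
n_4 = (+0.6521, -0.7581)
n_5 = (+0.9852, +0.1713)
n_6 = (+0.7809, +0.6247)
  (0,1): δ = 109.07°  ·
  (0,2): δ = 43.12°  ✓
  (0,3): δ = 4.33°  ✓
  (0,4): δ = 51.73°  ·
  (0,5): δ = 110.90°  ·
  (0,6): δ = 139.69°  ·
  (1,2): δ = 114.05°  ·
  (1,3): δ = 75.25°  ·
  (1,4): δ = 19.20°  ✓
  (1,5): δ = 39.97°  ✓
  (1,6): δ = 68.76°  ·
  (2,3): δ = 141.20°  ·
  (2,4): δ = 85.15°  ·
  (2,5): δ = 25.98°  ✓
  (2,6): δ = 2.81°  ✓
  (3,4): δ = 123.94°  ·
  (3,5): δ = 64.78°  ·
  (3,6): δ = 35.98°  ✓
  (4,5): δ = 120.83°  ·
  (4,6): δ = 92.04°  ·
  (5,6): δ = 151.21°  ·
antipodal pairs: 7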